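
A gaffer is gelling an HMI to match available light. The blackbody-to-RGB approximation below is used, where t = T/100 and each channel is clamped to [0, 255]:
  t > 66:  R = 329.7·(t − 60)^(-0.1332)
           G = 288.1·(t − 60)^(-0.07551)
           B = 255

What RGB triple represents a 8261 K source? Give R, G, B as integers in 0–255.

R=218, G=228, B=255

t = 8261/100 = 82.61; the t > 66 branch applies.
R = 329.7·(82.61 − 60)^(-0.1332) = 329.7·22.61^(-0.1332) = 329.7·0.66010 = 217.634.
G = 288.1·(82.61 − 60)^(-0.07551) = 288.1·22.61^(-0.07551) = 288.1·0.79020 = 227.656.
B = 255 by definition for t > 66.
Rounded: (218, 228, 255).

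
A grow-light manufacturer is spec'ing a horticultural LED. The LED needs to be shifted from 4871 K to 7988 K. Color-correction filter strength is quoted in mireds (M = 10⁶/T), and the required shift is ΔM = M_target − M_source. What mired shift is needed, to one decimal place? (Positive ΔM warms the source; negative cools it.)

-80.1 mireds

M_source = 10⁶/4871 = 205.297; M_target = 10⁶/7988 = 125.188.
ΔM = 125.188 − 205.297 = -80.109 → -80.1 mireds, a cooling shift.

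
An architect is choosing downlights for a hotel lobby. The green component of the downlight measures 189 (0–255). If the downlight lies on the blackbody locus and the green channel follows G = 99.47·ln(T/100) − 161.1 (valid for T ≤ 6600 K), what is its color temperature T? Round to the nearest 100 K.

ln t = (189 + 161.1) / 99.47 = 3.5197.
t = e^3.5197 = 33.773.
T = 100·t = 3377 K → 3400 K to the nearest 100 K.

3400 K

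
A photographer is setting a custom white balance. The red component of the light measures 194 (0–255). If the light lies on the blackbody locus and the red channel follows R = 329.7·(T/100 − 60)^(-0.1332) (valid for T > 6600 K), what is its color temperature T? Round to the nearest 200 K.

11400 K

(t − 60)^(-0.1332) = 194/329.7 = 0.58841.
t − 60 = 0.58841^(1/-0.1332) = 0.58841^(-7.508) = 53.593, so t = 113.593.
T = 100·t = 11359 K → 11400 K to the nearest 200 K.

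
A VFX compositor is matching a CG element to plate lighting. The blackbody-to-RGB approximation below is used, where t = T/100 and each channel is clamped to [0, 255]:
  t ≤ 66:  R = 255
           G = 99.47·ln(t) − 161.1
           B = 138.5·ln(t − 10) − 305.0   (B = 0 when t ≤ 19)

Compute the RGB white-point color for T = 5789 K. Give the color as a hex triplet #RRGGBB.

t = 5789/100 = 57.89; the t ≤ 66 branch applies.
R = 255 by definition for t ≤ 66.
G = 99.47·ln 57.89 − 161.1 = 99.47·4.0585 − 161.1 = 242.603.
B = 138.5·ln(57.89 − 10) − 305.0 = 138.5·ln 47.89 − 305.0 = 138.5·3.8689 − 305.0 = 230.844.
Rounded: (255, 243, 231).
In hex: #FFF3E7.

#FFF3E7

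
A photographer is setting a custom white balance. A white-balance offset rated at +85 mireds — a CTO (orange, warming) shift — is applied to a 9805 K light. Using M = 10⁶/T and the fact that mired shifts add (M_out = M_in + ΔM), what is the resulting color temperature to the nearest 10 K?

M_in = 10⁶/9805 = 101.99 mireds.
M_out = 101.99 + (+85) = 186.99 mireds.
T_out = 10⁶/186.99 = 5347.9 K → 5350 K.

5350 K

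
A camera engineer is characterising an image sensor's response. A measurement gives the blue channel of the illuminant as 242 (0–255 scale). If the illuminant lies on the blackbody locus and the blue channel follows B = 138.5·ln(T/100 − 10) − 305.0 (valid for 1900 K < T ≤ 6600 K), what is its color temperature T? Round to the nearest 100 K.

6200 K

ln(t − 10) = (242 + 305.0) / 138.5 = 3.9495.
t − 10 = e^3.9495 = 51.907, so t = 61.907.
T = 100·t = 6191 K → 6200 K to the nearest 100 K.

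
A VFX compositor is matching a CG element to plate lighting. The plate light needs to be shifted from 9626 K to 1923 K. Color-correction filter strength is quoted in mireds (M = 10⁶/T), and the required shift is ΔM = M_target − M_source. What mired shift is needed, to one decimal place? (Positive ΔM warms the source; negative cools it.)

+416.1 mireds

M_source = 10⁶/9626 = 103.885; M_target = 10⁶/1923 = 520.021.
ΔM = 520.021 − 103.885 = 416.135 → +416.1 mireds, a warming shift.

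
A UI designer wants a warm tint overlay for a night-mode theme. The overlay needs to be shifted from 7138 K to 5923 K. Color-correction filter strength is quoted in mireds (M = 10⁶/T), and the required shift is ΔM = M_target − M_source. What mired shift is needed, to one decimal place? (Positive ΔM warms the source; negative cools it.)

M_source = 10⁶/7138 = 140.095; M_target = 10⁶/5923 = 168.833.
ΔM = 168.833 − 140.095 = 28.738 → +28.7 mireds, a warming shift.

+28.7 mireds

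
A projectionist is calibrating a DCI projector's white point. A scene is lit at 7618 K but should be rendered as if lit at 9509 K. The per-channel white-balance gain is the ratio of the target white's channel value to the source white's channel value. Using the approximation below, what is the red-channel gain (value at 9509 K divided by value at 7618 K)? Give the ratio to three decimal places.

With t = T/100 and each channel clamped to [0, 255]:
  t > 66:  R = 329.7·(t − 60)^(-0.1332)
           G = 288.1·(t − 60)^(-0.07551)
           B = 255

At 7618 K (t = 76.18):
  R = 329.7·(76.18 − 60)^(-0.1332) = 329.7·16.18^(-0.1332) = 329.7·0.69018 = 227.553.
At 9509 K (t = 95.09):
  R = 329.7·(95.09 − 60)^(-0.1332) = 329.7·35.09^(-0.1332) = 329.7·0.62256 = 205.258.
Gain = 205.258 / 227.553 = 0.9020 → 0.902.

0.902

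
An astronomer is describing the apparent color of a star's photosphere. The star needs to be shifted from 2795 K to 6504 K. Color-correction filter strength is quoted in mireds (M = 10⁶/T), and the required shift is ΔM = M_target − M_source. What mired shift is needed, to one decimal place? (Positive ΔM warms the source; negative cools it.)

M_source = 10⁶/2795 = 357.782; M_target = 10⁶/6504 = 153.752.
ΔM = 153.752 − 357.782 = -204.030 → -204.0 mireds, a cooling shift.

-204.0 mireds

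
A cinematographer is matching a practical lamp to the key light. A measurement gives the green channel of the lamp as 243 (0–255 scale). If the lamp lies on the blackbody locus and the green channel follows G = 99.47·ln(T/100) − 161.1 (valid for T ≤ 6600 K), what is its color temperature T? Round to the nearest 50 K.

5800 K

ln t = (243 + 161.1) / 99.47 = 4.0625.
t = e^4.0625 = 58.121.
T = 100·t = 5812 K → 5800 K to the nearest 50 K.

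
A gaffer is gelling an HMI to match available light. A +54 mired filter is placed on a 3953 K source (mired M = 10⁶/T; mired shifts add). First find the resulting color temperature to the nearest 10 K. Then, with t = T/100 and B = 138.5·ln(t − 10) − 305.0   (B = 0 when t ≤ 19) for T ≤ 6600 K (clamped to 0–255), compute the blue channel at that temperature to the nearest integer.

127

M_in = 10⁶/3953 = 252.97; M_out = 252.97 + (+54) = 306.97.
T_out = 10⁶/306.97 = 3257.6 K → 3260 K; t = 32.6.
B = 138.5·ln(32.6 − 10) − 305.0 = 138.5·ln 22.6 − 305.0 = 138.5·3.1179 − 305.0 = 126.836.
Rounded: 127.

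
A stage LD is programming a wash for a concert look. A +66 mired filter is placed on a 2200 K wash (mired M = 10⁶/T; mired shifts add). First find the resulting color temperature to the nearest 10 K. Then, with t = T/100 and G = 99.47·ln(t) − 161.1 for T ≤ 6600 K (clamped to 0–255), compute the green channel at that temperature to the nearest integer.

M_in = 10⁶/2200 = 454.55; M_out = 454.55 + (+66) = 520.55.
T_out = 10⁶/520.55 = 1921.1 K → 1920 K; t = 19.2.
G = 99.47·ln 19.2 − 161.1 = 99.47·2.9549 − 161.1 = 132.825.
Rounded: 133.

133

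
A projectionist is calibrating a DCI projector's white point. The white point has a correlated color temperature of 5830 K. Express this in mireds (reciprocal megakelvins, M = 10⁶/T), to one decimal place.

171.5 mireds

M = 10⁶ / 5830 = 171.527 → 171.5 mireds.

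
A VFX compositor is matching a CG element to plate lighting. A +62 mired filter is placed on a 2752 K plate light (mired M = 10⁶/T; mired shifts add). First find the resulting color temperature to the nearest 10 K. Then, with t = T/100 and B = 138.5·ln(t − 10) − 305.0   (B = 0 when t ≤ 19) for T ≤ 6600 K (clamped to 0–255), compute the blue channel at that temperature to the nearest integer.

M_in = 10⁶/2752 = 363.37; M_out = 363.37 + (+62) = 425.37.
T_out = 10⁶/425.37 = 2350.9 K → 2350 K; t = 23.5.
B = 138.5·ln(23.5 − 10) − 305.0 = 138.5·ln 13.5 − 305.0 = 138.5·2.6027 − 305.0 = 55.473.
Rounded: 55.

55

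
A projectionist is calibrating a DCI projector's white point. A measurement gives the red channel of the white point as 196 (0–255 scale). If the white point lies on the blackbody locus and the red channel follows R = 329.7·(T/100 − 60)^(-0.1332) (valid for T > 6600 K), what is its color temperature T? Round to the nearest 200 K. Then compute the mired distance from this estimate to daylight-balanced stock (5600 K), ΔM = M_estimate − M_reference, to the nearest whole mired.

-88 mireds

(t − 60)^(-0.1332) = 196/329.7 = 0.59448.
t − 60 = 0.59448^(1/-0.1332) = 0.59448^(-7.508) = 49.621, so t = 109.621.
T = 100·t = 10962 K → 11000 K to the nearest 200 K.
M_estimate = 10⁶/11000 = 90.91; M_reference = 10⁶/5600 = 178.57.
ΔM = 90.91 − 178.57 = -87.66 → -88 mireds.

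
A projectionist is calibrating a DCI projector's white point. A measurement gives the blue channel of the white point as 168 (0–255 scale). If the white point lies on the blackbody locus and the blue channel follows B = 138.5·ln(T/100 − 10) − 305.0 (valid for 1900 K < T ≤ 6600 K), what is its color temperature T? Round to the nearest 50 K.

ln(t − 10) = (168 + 305.0) / 138.5 = 3.4152.
t − 10 = e^3.4152 = 30.422, so t = 40.422.
T = 100·t = 4042 K → 4050 K to the nearest 50 K.

4050 K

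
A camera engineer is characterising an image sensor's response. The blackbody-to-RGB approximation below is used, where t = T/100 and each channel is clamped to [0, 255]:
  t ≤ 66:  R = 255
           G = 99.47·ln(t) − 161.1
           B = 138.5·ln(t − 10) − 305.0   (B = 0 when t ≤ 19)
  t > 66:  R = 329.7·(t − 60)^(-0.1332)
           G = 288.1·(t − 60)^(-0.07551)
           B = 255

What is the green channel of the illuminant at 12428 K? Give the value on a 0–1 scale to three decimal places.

0.825

t = 12428/100 = 124.28; the t > 66 branch applies.
G = 288.1·(124.28 − 60)^(-0.07551) = 288.1·64.28^(-0.07551) = 288.1·0.73025 = 210.385.
On a 0–1 scale: 210.385/255 = 0.8250 → 0.825.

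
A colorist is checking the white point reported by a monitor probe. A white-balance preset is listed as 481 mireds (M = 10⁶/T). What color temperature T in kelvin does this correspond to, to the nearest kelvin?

2079 K

T = 10⁶ / 481 = 2079.00 K → 2079 K.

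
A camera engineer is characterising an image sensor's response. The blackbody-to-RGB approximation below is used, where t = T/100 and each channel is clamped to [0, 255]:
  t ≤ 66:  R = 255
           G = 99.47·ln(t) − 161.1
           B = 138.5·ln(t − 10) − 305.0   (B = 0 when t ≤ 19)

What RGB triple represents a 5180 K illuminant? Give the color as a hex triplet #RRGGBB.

t = 5180/100 = 51.8; the t ≤ 66 branch applies.
R = 255 by definition for t ≤ 66.
G = 99.47·ln 51.8 − 161.1 = 99.47·3.9474 − 161.1 = 231.547.
B = 138.5·ln(51.8 − 10) − 305.0 = 138.5·ln 41.8 − 305.0 = 138.5·3.7329 − 305.0 = 212.006.
Rounded: (255, 232, 212).
In hex: #FFE8D4.

#FFE8D4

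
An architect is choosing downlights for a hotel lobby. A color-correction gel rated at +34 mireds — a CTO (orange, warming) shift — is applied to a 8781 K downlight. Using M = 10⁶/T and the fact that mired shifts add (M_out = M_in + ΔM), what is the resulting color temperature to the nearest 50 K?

M_in = 10⁶/8781 = 113.88 mireds.
M_out = 113.88 + (+34) = 147.88 mireds.
T_out = 10⁶/147.88 = 6762.1 K → 6750 K.

6750 K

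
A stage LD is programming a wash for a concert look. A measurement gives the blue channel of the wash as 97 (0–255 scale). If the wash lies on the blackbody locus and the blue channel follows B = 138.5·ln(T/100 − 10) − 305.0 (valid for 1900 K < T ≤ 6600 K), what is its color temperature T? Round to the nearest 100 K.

2800 K

ln(t − 10) = (97 + 305.0) / 138.5 = 2.9025.
t − 10 = e^2.9025 = 18.220, so t = 28.220.
T = 100·t = 2822 K → 2800 K to the nearest 100 K.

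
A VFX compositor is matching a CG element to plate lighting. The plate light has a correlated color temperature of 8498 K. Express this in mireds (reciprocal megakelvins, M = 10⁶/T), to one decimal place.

117.7 mireds

M = 10⁶ / 8498 = 117.675 → 117.7 mireds.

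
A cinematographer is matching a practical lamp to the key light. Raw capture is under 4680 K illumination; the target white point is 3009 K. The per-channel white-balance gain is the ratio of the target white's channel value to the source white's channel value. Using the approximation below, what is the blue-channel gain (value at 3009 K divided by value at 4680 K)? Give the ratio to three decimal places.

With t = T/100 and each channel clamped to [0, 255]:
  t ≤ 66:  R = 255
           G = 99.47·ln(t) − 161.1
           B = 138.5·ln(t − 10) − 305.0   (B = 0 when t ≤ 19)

At 4680 K (t = 46.8):
  B = 138.5·ln(46.8 − 10) − 305.0 = 138.5·ln 36.8 − 305.0 = 138.5·3.6055 − 305.0 = 194.361.
At 3009 K (t = 30.09):
  B = 138.5·ln(30.09 − 10) − 305.0 = 138.5·ln 20.09 − 305.0 = 138.5·3.0002 − 305.0 = 110.531.
Gain = 110.531 / 194.361 = 0.5687 → 0.569.

0.569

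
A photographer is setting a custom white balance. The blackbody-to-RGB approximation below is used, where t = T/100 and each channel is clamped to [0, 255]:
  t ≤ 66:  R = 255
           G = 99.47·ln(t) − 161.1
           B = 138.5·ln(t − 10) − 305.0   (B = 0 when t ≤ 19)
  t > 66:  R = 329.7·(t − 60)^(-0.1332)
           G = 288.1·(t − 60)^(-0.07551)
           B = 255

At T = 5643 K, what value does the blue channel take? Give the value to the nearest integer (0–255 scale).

227

t = 5643/100 = 56.43; the t ≤ 66 branch applies.
B = 138.5·ln(56.43 − 10) − 305.0 = 138.5·ln 46.43 − 305.0 = 138.5·3.8379 − 305.0 = 226.555.
Rounded: 227.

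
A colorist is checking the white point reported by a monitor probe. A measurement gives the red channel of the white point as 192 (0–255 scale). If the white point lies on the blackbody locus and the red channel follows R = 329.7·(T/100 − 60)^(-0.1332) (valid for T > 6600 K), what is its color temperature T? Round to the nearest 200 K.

11800 K

(t − 60)^(-0.1332) = 192/329.7 = 0.58235.
t − 60 = 0.58235^(1/-0.1332) = 0.58235^(-7.508) = 57.929, so t = 117.929.
T = 100·t = 11793 K → 11800 K to the nearest 200 K.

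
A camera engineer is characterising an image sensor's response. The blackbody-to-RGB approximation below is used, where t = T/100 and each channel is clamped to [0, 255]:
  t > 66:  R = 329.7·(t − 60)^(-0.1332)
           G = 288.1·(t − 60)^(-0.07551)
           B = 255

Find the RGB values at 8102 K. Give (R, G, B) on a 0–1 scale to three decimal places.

(0.862, 0.898, 1.000)

t = 8102/100 = 81.02; the t > 66 branch applies.
R = 329.7·(81.02 − 60)^(-0.1332) = 329.7·21.02^(-0.1332) = 329.7·0.66654 = 219.758.
G = 288.1·(81.02 − 60)^(-0.07551) = 288.1·21.02^(-0.07551) = 288.1·0.79456 = 228.913.
B = 255 by definition for t > 66.
Dividing each by 255: (0.8618, 0.8977, 1.0000) → (0.862, 0.898, 1.000).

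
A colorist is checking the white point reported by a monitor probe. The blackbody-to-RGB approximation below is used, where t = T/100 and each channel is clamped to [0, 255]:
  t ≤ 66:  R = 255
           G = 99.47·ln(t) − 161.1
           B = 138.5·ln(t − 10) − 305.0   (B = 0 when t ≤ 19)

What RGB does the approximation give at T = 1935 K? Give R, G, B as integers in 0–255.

R=255, G=134, B=5

t = 1935/100 = 19.35; the t ≤ 66 branch applies.
R = 255 by definition for t ≤ 66.
G = 99.47·ln 19.35 − 161.1 = 99.47·2.9627 − 161.1 = 133.599.
B = 138.5·ln(19.35 − 10) − 305.0 = 138.5·ln 9.35 − 305.0 = 138.5·2.2354 − 305.0 = 4.600.
Rounded: (255, 134, 5).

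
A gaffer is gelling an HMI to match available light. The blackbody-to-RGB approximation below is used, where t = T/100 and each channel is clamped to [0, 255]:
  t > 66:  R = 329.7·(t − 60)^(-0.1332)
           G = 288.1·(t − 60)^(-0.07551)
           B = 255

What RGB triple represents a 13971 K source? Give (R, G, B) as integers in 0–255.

(184, 207, 255)

t = 13971/100 = 139.71; the t > 66 branch applies.
R = 329.7·(139.71 − 60)^(-0.1332) = 329.7·79.71^(-0.1332) = 329.7·0.55811 = 184.008.
G = 288.1·(139.71 − 60)^(-0.07551) = 288.1·79.71^(-0.07551) = 288.1·0.71848 = 206.995.
B = 255 by definition for t > 66.
Rounded: (184, 207, 255).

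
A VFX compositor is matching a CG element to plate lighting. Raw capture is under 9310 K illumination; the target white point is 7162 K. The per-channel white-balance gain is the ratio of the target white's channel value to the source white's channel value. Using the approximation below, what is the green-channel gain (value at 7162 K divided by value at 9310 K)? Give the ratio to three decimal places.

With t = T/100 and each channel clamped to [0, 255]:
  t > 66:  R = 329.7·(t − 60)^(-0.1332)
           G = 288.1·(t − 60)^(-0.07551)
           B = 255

1.082

At 9310 K (t = 93.1):
  G = 288.1·(93.1 − 60)^(-0.07551) = 288.1·33.1^(-0.07551) = 288.1·0.76778 = 221.198.
At 7162 K (t = 71.62):
  G = 288.1·(71.62 − 60)^(-0.07551) = 288.1·11.62^(-0.07551) = 288.1·0.83093 = 239.392.
Gain = 239.392 / 221.198 = 1.0823 → 1.082.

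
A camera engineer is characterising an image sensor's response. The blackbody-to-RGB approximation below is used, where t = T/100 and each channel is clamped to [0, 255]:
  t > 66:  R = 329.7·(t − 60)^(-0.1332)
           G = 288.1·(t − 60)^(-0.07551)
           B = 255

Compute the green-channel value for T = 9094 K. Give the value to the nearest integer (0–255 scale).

t = 9094/100 = 90.94; the t > 66 branch applies.
G = 288.1·(90.94 − 60)^(-0.07551) = 288.1·30.94^(-0.07551) = 288.1·0.77170 = 222.328.
Rounded: 222.

222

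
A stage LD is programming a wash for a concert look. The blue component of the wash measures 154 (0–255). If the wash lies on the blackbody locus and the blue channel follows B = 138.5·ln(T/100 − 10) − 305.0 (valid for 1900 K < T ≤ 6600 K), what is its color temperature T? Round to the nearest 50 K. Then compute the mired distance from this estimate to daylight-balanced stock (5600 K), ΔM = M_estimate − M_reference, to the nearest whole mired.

ln(t − 10) = (154 + 305.0) / 138.5 = 3.3141.
t − 10 = e^3.3141 = 27.497, so t = 37.497.
T = 100·t = 3750 K → 3750 K to the nearest 50 K.
M_estimate = 10⁶/3750 = 266.67; M_reference = 10⁶/5600 = 178.57.
ΔM = 266.67 − 178.57 = 88.10 → +88 mireds.

+88 mireds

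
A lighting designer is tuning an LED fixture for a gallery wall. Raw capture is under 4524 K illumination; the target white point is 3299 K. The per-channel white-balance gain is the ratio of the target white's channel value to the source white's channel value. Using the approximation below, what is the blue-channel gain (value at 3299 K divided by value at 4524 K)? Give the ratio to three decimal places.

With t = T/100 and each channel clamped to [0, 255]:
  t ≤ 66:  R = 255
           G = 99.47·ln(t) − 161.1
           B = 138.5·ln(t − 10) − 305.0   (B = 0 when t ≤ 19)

At 4524 K (t = 45.24):
  B = 138.5·ln(45.24 − 10) − 305.0 = 138.5·ln 35.24 − 305.0 = 138.5·3.5622 − 305.0 = 188.362.
At 3299 K (t = 32.99):
  B = 138.5·ln(32.99 − 10) − 305.0 = 138.5·ln 22.99 − 305.0 = 138.5·3.1351 − 305.0 = 129.206.
Gain = 129.206 / 188.362 = 0.6859 → 0.686.

0.686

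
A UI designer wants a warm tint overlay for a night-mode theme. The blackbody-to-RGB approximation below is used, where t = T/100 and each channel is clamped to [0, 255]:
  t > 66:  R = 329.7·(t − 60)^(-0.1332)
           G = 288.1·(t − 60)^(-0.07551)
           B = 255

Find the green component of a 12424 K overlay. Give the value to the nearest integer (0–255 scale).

210

t = 12424/100 = 124.24; the t > 66 branch applies.
G = 288.1·(124.24 − 60)^(-0.07551) = 288.1·64.24^(-0.07551) = 288.1·0.73029 = 210.395.
Rounded: 210.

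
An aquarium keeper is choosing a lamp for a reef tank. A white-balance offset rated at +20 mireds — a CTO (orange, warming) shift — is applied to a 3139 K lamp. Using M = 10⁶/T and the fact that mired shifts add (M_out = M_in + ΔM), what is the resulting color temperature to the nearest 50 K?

2950 K

M_in = 10⁶/3139 = 318.57 mireds.
M_out = 318.57 + (+20) = 338.57 mireds.
T_out = 10⁶/338.57 = 2953.6 K → 2950 K.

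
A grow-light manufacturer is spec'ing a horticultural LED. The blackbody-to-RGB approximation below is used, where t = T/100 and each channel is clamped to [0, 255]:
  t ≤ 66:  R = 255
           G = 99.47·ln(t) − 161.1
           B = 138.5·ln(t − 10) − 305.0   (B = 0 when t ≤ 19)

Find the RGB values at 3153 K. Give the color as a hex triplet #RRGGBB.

t = 3153/100 = 31.53; the t ≤ 66 branch applies.
R = 255 by definition for t ≤ 66.
G = 99.47·ln 31.53 − 161.1 = 99.47·3.4509 − 161.1 = 182.165.
B = 138.5·ln(31.53 − 10) − 305.0 = 138.5·ln 21.53 − 305.0 = 138.5·3.0694 − 305.0 = 120.118.
Rounded: (255, 182, 120).
In hex: #FFB678.

#FFB678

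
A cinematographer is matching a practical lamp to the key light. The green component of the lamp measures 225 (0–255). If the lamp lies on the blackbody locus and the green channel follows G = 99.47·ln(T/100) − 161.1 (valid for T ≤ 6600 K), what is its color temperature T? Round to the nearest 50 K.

ln t = (225 + 161.1) / 99.47 = 3.8816.
t = e^3.8816 = 48.500.
T = 100·t = 4850 K → 4850 K to the nearest 50 K.

4850 K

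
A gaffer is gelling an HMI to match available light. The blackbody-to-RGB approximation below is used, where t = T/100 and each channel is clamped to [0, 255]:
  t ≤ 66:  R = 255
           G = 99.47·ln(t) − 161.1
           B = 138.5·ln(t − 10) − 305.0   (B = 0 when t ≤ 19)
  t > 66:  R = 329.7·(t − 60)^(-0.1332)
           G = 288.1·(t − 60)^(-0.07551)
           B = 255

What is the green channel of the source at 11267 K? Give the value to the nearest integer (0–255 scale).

t = 11267/100 = 112.67; the t > 66 branch applies.
G = 288.1·(112.67 − 60)^(-0.07551) = 288.1·52.67^(-0.07551) = 288.1·0.74132 = 213.574.
Rounded: 214.

214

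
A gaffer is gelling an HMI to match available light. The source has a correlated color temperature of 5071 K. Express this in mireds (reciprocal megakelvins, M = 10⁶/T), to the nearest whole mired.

197 mireds

M = 10⁶ / 5071 = 197.200 → 197 mireds.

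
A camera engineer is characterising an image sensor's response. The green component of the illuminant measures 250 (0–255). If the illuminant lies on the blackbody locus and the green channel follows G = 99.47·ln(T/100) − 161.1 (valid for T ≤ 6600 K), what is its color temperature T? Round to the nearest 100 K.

ln t = (250 + 161.1) / 99.47 = 4.1329.
t = e^4.1329 = 62.359.
T = 100·t = 6236 K → 6200 K to the nearest 100 K.

6200 K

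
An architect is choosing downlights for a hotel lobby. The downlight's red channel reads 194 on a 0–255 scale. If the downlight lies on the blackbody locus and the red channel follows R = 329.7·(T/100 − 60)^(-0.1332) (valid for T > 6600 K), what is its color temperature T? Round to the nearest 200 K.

11400 K

(t − 60)^(-0.1332) = 194/329.7 = 0.58841.
t − 60 = 0.58841^(1/-0.1332) = 0.58841^(-7.508) = 53.593, so t = 113.593.
T = 100·t = 11359 K → 11400 K to the nearest 200 K.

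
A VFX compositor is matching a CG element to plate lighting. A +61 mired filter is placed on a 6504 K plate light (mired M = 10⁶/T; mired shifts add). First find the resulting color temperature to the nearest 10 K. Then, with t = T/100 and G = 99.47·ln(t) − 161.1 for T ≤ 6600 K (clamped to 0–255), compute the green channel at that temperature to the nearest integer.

221

M_in = 10⁶/6504 = 153.75; M_out = 153.75 + (+61) = 214.75.
T_out = 10⁶/214.75 = 4656.5 K → 4660 K; t = 46.6.
G = 99.47·ln 46.6 − 161.1 = 99.47·3.8416 − 161.1 = 221.024.
Rounded: 221.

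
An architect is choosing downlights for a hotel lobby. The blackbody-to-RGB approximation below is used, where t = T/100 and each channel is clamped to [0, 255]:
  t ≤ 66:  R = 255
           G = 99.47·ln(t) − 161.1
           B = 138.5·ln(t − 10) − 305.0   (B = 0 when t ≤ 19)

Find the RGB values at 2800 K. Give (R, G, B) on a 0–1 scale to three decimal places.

(1.000, 0.668, 0.374)

t = 2800/100 = 28; the t ≤ 66 branch applies.
R = 255 by definition for t ≤ 66.
G = 99.47·ln 28 − 161.1 = 99.47·3.3322 − 161.1 = 170.354.
B = 138.5·ln(28 − 10) − 305.0 = 138.5·ln 18 − 305.0 = 138.5·2.8904 − 305.0 = 95.316.
Dividing each by 255: (1.0000, 0.6681, 0.3738) → (1.000, 0.668, 0.374).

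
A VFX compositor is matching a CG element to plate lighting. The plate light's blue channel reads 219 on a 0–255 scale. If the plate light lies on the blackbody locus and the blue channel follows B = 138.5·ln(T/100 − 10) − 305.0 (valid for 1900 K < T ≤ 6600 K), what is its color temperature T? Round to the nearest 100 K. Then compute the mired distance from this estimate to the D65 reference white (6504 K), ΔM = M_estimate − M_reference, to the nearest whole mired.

+31 mireds

ln(t − 10) = (219 + 305.0) / 138.5 = 3.7834.
t − 10 = e^3.7834 = 43.965, so t = 53.965.
T = 100·t = 5396 K → 5400 K to the nearest 100 K.
M_estimate = 10⁶/5400 = 185.19; M_reference = 10⁶/6504 = 153.75.
ΔM = 185.19 − 153.75 = 31.43 → +31 mireds.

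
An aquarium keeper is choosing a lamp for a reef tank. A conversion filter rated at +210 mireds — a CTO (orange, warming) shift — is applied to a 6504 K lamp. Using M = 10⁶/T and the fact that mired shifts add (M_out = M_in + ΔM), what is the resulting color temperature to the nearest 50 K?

2750 K

M_in = 10⁶/6504 = 153.75 mireds.
M_out = 153.75 + (+210) = 363.75 mireds.
T_out = 10⁶/363.75 = 2749.1 K → 2750 K.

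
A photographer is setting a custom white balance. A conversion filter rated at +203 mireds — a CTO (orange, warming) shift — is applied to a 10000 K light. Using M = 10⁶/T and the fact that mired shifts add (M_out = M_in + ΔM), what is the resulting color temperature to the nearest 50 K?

M_in = 10⁶/10000 = 100.00 mireds.
M_out = 100.00 + (+203) = 303.00 mireds.
T_out = 10⁶/303.00 = 3300.3 K → 3300 K.

3300 K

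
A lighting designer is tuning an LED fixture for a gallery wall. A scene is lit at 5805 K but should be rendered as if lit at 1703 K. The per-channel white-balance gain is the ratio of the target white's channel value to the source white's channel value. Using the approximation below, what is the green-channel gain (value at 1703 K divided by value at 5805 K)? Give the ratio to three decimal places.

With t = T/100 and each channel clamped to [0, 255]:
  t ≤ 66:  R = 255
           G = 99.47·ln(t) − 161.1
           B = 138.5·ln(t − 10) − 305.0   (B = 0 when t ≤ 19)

0.498

At 5805 K (t = 58.05):
  G = 99.47·ln 58.05 − 161.1 = 99.47·4.0613 − 161.1 = 242.878.
At 1703 K (t = 17.03):
  G = 99.47·ln 17.03 − 161.1 = 99.47·2.8350 − 161.1 = 120.895.
Gain = 120.895 / 242.878 = 0.4978 → 0.498.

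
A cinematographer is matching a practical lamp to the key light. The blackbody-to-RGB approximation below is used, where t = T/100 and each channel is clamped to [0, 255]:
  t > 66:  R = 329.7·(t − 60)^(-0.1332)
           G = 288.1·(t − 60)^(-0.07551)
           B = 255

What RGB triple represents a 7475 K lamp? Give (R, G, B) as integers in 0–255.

t = 7475/100 = 74.75; the t > 66 branch applies.
R = 329.7·(74.75 − 60)^(-0.1332) = 329.7·14.75^(-0.1332) = 329.7·0.69874 = 230.375.
G = 288.1·(74.75 − 60)^(-0.07551) = 288.1·14.75^(-0.07551) = 288.1·0.81610 = 235.119.
B = 255 by definition for t > 66.
Rounded: (230, 235, 255).

(230, 235, 255)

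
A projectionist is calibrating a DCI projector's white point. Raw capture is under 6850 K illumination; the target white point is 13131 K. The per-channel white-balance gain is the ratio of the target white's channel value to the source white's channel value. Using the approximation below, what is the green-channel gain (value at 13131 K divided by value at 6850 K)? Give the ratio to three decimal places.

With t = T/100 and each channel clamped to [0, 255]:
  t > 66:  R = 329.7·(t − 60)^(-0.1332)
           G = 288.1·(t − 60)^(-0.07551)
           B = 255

At 6850 K (t = 68.5):
  G = 288.1·(68.5 − 60)^(-0.07551) = 288.1·8.5^(-0.07551) = 288.1·0.85078 = 245.111.
At 13131 K (t = 131.31):
  G = 288.1·(131.31 − 60)^(-0.07551) = 288.1·71.31^(-0.07551) = 288.1·0.72455 = 208.743.
Gain = 208.743 / 245.111 = 0.8516 → 0.852.

0.852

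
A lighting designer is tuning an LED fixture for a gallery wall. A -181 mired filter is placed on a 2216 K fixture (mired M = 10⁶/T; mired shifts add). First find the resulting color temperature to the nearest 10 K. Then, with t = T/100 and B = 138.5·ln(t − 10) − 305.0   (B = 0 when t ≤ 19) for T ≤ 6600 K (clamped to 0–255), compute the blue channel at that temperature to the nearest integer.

M_in = 10⁶/2216 = 451.26; M_out = 451.26 + (-181) = 270.26.
T_out = 10⁶/270.26 = 3700.1 K → 3700 K; t = 37.
B = 138.5·ln(37 − 10) − 305.0 = 138.5·ln 27 − 305.0 = 138.5·3.2958 − 305.0 = 151.473.
Rounded: 151.

151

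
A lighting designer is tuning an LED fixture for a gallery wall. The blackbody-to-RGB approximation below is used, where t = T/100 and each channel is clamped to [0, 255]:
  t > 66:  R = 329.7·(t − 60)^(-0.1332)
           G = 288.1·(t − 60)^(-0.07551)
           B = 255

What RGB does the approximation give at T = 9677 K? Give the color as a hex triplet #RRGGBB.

#CCDBFF

t = 9677/100 = 96.77; the t > 66 branch applies.
R = 329.7·(96.77 − 60)^(-0.1332) = 329.7·36.77^(-0.1332) = 329.7·0.61869 = 203.984.
G = 288.1·(96.77 − 60)^(-0.07551) = 288.1·36.77^(-0.07551) = 288.1·0.76171 = 219.449.
B = 255 by definition for t > 66.
Rounded: (204, 219, 255).
In hex: #CCDBFF.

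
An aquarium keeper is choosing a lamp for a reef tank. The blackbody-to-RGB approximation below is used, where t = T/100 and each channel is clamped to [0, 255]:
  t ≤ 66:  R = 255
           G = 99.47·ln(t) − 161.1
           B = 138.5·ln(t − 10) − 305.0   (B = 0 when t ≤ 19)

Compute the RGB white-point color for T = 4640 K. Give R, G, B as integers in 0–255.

t = 4640/100 = 46.4; the t ≤ 66 branch applies.
R = 255 by definition for t ≤ 66.
G = 99.47·ln 46.4 − 161.1 = 99.47·3.8373 − 161.1 = 220.596.
B = 138.5·ln(46.4 − 10) − 305.0 = 138.5·ln 36.4 − 305.0 = 138.5·3.5946 − 305.0 = 192.848.
Rounded: (255, 221, 193).

R=255, G=221, B=193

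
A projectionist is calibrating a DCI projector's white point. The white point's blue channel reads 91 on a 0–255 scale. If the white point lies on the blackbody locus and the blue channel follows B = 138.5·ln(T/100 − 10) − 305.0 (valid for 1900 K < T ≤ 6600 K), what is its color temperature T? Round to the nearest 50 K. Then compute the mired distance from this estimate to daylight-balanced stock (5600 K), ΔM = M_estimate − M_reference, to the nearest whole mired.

+185 mireds

ln(t − 10) = (91 + 305.0) / 138.5 = 2.8592.
t − 10 = e^2.8592 = 17.448, so t = 27.448.
T = 100·t = 2745 K → 2750 K to the nearest 50 K.
M_estimate = 10⁶/2750 = 363.64; M_reference = 10⁶/5600 = 178.57.
ΔM = 363.64 − 178.57 = 185.06 → +185 mireds.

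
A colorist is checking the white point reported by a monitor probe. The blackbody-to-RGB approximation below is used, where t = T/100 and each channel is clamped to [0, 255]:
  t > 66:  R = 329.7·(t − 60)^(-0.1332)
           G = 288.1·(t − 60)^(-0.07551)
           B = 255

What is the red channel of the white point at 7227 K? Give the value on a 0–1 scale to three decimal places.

0.926

t = 7227/100 = 72.27; the t > 66 branch applies.
R = 329.7·(72.27 − 60)^(-0.1332) = 329.7·12.27^(-0.1332) = 329.7·0.71609 = 236.094.
On a 0–1 scale: 236.094/255 = 0.9259 → 0.926.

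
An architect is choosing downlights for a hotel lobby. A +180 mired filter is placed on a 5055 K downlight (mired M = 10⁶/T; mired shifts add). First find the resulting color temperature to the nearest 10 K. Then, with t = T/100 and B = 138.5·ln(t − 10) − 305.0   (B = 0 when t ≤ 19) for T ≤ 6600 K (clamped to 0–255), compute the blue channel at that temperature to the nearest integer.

83

M_in = 10⁶/5055 = 197.82; M_out = 197.82 + (+180) = 377.82.
T_out = 10⁶/377.82 = 2646.7 K → 2650 K; t = 26.5.
B = 138.5·ln(26.5 − 10) − 305.0 = 138.5·ln 16.5 − 305.0 = 138.5·2.8034 − 305.0 = 83.265.
Rounded: 83.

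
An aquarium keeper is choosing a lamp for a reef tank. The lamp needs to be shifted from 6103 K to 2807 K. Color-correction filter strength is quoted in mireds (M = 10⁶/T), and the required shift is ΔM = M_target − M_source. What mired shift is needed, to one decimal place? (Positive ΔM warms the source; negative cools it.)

+192.4 mireds

M_source = 10⁶/6103 = 163.854; M_target = 10⁶/2807 = 356.252.
ΔM = 356.252 − 163.854 = 192.398 → +192.4 mireds, a warming shift.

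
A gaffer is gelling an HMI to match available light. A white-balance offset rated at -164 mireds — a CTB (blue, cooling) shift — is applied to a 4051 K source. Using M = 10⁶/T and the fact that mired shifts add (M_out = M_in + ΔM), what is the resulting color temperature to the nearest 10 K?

12070 K

M_in = 10⁶/4051 = 246.85 mireds.
M_out = 246.85 + (-164) = 82.85 mireds.
T_out = 10⁶/82.85 = 12069.6 K → 12070 K.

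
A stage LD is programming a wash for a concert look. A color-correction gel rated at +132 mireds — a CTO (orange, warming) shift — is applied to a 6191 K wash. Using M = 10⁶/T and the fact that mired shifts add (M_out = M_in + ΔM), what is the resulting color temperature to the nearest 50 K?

M_in = 10⁶/6191 = 161.52 mireds.
M_out = 161.52 + (+132) = 293.52 mireds.
T_out = 10⁶/293.52 = 3406.9 K → 3400 K.

3400 K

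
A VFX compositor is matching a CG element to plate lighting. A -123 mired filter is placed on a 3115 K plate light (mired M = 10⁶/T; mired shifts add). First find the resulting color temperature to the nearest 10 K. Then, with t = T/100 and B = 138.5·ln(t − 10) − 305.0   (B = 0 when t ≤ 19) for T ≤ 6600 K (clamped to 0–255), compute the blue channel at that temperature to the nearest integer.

208

M_in = 10⁶/3115 = 321.03; M_out = 321.03 + (-123) = 198.03.
T_out = 10⁶/198.03 = 5049.8 K → 5050 K; t = 50.5.
B = 138.5·ln(50.5 − 10) − 305.0 = 138.5·ln 40.5 − 305.0 = 138.5·3.7013 − 305.0 = 207.630.
Rounded: 208.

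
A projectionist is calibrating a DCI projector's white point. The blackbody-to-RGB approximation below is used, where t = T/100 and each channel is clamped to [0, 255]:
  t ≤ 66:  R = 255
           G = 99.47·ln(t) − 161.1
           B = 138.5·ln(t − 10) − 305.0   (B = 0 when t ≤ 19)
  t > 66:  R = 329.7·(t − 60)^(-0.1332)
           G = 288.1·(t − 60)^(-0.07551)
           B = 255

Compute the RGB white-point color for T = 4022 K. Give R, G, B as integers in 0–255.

t = 4022/100 = 40.22; the t ≤ 66 branch applies.
R = 255 by definition for t ≤ 66.
G = 99.47·ln 40.22 − 161.1 = 99.47·3.6944 − 161.1 = 206.378.
B = 138.5·ln(40.22 − 10) − 305.0 = 138.5·ln 30.22 − 305.0 = 138.5·3.4085 − 305.0 = 167.078.
Rounded: (255, 206, 167).

R=255, G=206, B=167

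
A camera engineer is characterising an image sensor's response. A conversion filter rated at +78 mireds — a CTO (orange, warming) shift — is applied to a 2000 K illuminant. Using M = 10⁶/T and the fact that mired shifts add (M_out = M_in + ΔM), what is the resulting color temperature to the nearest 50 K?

M_in = 10⁶/2000 = 500.00 mireds.
M_out = 500.00 + (+78) = 578.00 mireds.
T_out = 10⁶/578.00 = 1730.1 K → 1750 K.

1750 K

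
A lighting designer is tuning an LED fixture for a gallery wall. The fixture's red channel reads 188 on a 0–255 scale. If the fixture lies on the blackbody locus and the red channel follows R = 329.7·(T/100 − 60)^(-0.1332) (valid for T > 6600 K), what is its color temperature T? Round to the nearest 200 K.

12800 K

(t − 60)^(-0.1332) = 188/329.7 = 0.57022.
t − 60 = 0.57022^(1/-0.1332) = 0.57022^(-7.508) = 67.848, so t = 127.848.
T = 100·t = 12785 K → 12800 K to the nearest 200 K.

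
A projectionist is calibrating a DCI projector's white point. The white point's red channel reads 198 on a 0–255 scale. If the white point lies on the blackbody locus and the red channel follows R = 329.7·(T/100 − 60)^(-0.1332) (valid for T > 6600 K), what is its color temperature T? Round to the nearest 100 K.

(t − 60)^(-0.1332) = 198/329.7 = 0.60055.
t − 60 = 0.60055^(1/-0.1332) = 0.60055^(-7.508) = 45.980, so t = 105.980.
T = 100·t = 10598 K → 10600 K to the nearest 100 K.

10600 K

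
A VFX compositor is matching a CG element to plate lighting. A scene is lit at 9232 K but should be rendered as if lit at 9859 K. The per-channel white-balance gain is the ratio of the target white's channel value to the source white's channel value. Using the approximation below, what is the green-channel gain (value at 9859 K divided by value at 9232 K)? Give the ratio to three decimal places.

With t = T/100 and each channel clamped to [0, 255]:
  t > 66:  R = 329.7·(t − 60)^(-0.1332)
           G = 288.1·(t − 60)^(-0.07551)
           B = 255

At 9232 K (t = 92.32):
  G = 288.1·(92.32 − 60)^(-0.07551) = 288.1·32.32^(-0.07551) = 288.1·0.76917 = 221.597.
At 9859 K (t = 98.59):
  G = 288.1·(98.59 − 60)^(-0.07551) = 288.1·38.59^(-0.07551) = 288.1·0.75894 = 218.650.
Gain = 218.650 / 221.597 = 0.9867 → 0.987.

0.987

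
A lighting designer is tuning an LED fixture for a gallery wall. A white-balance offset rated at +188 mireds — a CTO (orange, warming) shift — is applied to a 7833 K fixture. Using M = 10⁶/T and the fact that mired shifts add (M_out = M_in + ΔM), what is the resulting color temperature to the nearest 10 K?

M_in = 10⁶/7833 = 127.67 mireds.
M_out = 127.67 + (+188) = 315.67 mireds.
T_out = 10⁶/315.67 = 3167.9 K → 3170 K.

3170 K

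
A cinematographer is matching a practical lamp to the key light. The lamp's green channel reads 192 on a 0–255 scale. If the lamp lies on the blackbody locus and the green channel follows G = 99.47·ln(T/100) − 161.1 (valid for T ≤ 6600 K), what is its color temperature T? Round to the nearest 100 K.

3500 K

ln t = (192 + 161.1) / 99.47 = 3.5498.
t = e^3.5498 = 34.807.
T = 100·t = 3481 K → 3500 K to the nearest 100 K.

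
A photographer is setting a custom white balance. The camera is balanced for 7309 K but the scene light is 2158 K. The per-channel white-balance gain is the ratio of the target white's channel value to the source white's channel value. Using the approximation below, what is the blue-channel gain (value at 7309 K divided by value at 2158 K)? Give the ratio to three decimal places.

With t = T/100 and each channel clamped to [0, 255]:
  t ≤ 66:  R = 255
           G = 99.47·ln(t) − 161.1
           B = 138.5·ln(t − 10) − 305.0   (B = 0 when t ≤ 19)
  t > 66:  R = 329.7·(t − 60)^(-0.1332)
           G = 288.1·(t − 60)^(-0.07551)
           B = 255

7.451

At 2158 K (t = 21.58):
  B = 138.5·ln(21.58 − 10) − 305.0 = 138.5·ln 11.58 − 305.0 = 138.5·2.4493 − 305.0 = 34.225.
At 7309 K (t = 73.09):
  B = 255 by definition for t > 66.
Gain = 255.000 / 34.225 = 7.4506 → 7.451.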